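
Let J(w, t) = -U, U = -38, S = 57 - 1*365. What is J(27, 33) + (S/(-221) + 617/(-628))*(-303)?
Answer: -12017357/138788 ≈ -86.588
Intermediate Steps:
S = -308 (S = 57 - 365 = -308)
J(w, t) = 38 (J(w, t) = -1*(-38) = 38)
J(27, 33) + (S/(-221) + 617/(-628))*(-303) = 38 + (-308/(-221) + 617/(-628))*(-303) = 38 + (-308*(-1/221) + 617*(-1/628))*(-303) = 38 + (308/221 - 617/628)*(-303) = 38 + (57067/138788)*(-303) = 38 - 17291301/138788 = -12017357/138788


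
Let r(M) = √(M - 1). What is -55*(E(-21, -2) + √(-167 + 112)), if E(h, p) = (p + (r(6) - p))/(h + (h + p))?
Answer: 5*√5/4 - 55*I*√55 ≈ 2.7951 - 407.89*I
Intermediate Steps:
r(M) = √(-1 + M)
E(h, p) = √5/(p + 2*h) (E(h, p) = (p + (√(-1 + 6) - p))/(h + (h + p)) = (p + (√5 - p))/(p + 2*h) = √5/(p + 2*h))
-55*(E(-21, -2) + √(-167 + 112)) = -55*(√5/(-2 + 2*(-21)) + √(-167 + 112)) = -55*(√5/(-2 - 42) + √(-55)) = -55*(√5/(-44) + I*√55) = -55*(√5*(-1/44) + I*√55) = -55*(-√5/44 + I*√55) = 5*√5/4 - 55*I*√55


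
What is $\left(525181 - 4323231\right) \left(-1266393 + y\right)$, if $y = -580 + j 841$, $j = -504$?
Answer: $6421883467850$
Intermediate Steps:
$y = -424444$ ($y = -580 - 423864 = -424444$)
$\left(525181 - 4323231\right) \left(-1266393 + y\right) = \left(525181 - 4323231\right) \left(-1266393 - 424444\right) = \left(-3798050\right) \left(-1690837\right) = 6421883467850$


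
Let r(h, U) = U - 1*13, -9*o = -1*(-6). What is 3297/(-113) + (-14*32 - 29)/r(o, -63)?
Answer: -196671/8588 ≈ -22.901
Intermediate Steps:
o = -⅔ (o = -(-1)*(-6)/9 = -⅑*6 = -⅔ ≈ -0.66667)
r(h, U) = -13 + U (r(h, U) = U - 13 = -13 + U)
3297/(-113) + (-14*32 - 29)/r(o, -63) = 3297/(-113) + (-14*32 - 29)/(-13 - 63) = 3297*(-1/113) + (-448 - 29)/(-76) = -3297/113 - 477*(-1/76) = -3297/113 + 477/76 = -196671/8588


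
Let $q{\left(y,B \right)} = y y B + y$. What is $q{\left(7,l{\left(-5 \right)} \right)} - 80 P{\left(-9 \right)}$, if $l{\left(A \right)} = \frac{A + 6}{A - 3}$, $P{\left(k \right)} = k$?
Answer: $\frac{5767}{8} \approx 720.88$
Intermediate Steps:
$l{\left(A \right)} = \frac{6 + A}{-3 + A}$
$q{\left(y,B \right)} = y + B y^{2}$ ($q{\left(y,B \right)} = y^{2} B + y = B y^{2} + y = y + B y^{2}$)
$q{\left(7,l{\left(-5 \right)} \right)} - 80 P{\left(-9 \right)} = 7 \left(1 + \frac{6 - 5}{-3 - 5} \cdot 7\right) - -720 = 7 \left(1 + \frac{1}{-8} \cdot 1 \cdot 7\right) + 720 = 7 \left(1 + \left(- \frac{1}{8}\right) 1 \cdot 7\right) + 720 = 7 \left(1 - \frac{7}{8}\right) + 720 = 7 \cdot \frac{1}{8} + 720 = \frac{7}{8} + 720 = \frac{5767}{8}$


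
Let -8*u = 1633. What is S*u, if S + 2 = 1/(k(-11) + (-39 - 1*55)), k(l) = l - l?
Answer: 308637/752 ≈ 410.42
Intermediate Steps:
k(l) = 0
u = -1633/8 (u = -⅛*1633 = -1633/8 ≈ -204.13)
S = -189/94 (S = -2 + 1/(0 + (-39 - 1*55)) = -2 + 1/(0 + (-39 - 55)) = -2 + 1/(0 - 94) = -2 + 1/(-94) = -2 - 1/94 = -189/94 ≈ -2.0106)
S*u = -189/94*(-1633/8) = 308637/752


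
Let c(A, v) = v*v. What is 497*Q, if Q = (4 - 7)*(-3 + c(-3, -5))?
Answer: -32802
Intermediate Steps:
c(A, v) = v²
Q = -66 (Q = (4 - 7)*(-3 + (-5)²) = -3*(-3 + 25) = -3*22 = -66)
497*Q = 497*(-66) = -32802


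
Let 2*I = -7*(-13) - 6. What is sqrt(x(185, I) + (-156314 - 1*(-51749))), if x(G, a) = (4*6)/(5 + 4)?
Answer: I*sqrt(941061)/3 ≈ 323.36*I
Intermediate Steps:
I = 85/2 (I = (-7*(-13) - 6)/2 = (91 - 6)/2 = (1/2)*85 = 85/2 ≈ 42.500)
x(G, a) = 8/3 (x(G, a) = 24/9 = 24*(1/9) = 8/3)
sqrt(x(185, I) + (-156314 - 1*(-51749))) = sqrt(8/3 + (-156314 - 1*(-51749))) = sqrt(8/3 + (-156314 + 51749)) = sqrt(8/3 - 104565) = sqrt(-313687/3) = I*sqrt(941061)/3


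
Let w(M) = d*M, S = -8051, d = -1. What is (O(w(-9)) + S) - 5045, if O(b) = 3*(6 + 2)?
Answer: -13072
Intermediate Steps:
w(M) = -M
O(b) = 24 (O(b) = 3*8 = 24)
(O(w(-9)) + S) - 5045 = (24 - 8051) - 5045 = -8027 - 5045 = -13072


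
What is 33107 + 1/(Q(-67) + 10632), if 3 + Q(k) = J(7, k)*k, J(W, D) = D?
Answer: 500511627/15118 ≈ 33107.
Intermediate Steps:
Q(k) = -3 + k**2 (Q(k) = -3 + k*k = -3 + k**2)
33107 + 1/(Q(-67) + 10632) = 33107 + 1/((-3 + (-67)**2) + 10632) = 33107 + 1/((-3 + 4489) + 10632) = 33107 + 1/(4486 + 10632) = 33107 + 1/15118 = 500511627/15118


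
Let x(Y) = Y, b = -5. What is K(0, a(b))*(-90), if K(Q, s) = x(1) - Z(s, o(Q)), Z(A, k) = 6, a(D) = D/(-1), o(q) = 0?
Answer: 450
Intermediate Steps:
a(D) = -D (a(D) = D*(-1) = -D)
K(Q, s) = -5 (K(Q, s) = 1 - 1*6 = 1 - 6 = -5)
K(0, a(b))*(-90) = -5*(-90) = 450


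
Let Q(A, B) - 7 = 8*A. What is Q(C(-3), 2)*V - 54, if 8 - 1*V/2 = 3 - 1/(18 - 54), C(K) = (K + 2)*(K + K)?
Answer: 8873/18 ≈ 492.94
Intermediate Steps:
C(K) = 2*K*(2 + K) (C(K) = (2 + K)*(2*K) = 2*K*(2 + K))
Q(A, B) = 7 + 8*A
V = 179/18 (V = 16 - 2*(3 - 1/(18 - 54)) = 16 - 2*(3 - 1/(-36)) = 16 - 2*(3 - 1*(-1/36)) = 16 - 2*(3 + 1/36) = 16 - 2*109/36 = 16 - 109/18 = 179/18 ≈ 9.9444)
Q(C(-3), 2)*V - 54 = (7 + 8*(2*(-3)*(2 - 3)))*(179/18) - 54 = (7 + 8*(2*(-3)*(-1)))*(179/18) - 54 = (7 + 8*6)*(179/18) - 54 = (7 + 48)*(179/18) - 54 = 55*(179/18) - 54 = 9845/18 - 54 = 8873/18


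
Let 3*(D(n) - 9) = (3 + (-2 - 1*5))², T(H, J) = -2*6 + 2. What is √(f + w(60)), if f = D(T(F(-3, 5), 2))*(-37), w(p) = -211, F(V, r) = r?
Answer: 4*I*√417/3 ≈ 27.227*I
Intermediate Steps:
T(H, J) = -10 (T(H, J) = -12 + 2 = -10)
D(n) = 43/3 (D(n) = 9 + (3 + (-2 - 1*5))²/3 = 9 + (3 + (-2 - 5))²/3 = 9 + (3 - 7)²/3 = 9 + (⅓)*(-4)² = 9 + (⅓)*16 = 9 + 16/3 = 43/3)
f = -1591/3 (f = (43/3)*(-37) = -1591/3 ≈ -530.33)
√(f + w(60)) = √(-1591/3 - 211) = √(-2224/3) = 4*I*√417/3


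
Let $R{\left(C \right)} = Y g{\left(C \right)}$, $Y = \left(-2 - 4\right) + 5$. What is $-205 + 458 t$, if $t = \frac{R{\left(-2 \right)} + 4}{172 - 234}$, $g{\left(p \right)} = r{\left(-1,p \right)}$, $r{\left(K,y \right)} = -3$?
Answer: $- \frac{7958}{31} \approx -256.71$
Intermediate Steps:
$g{\left(p \right)} = -3$
$Y = -1$ ($Y = -6 + 5 = -1$)
$R{\left(C \right)} = 3$ ($R{\left(C \right)} = \left(-1\right) \left(-3\right) = 3$)
$t = - \frac{7}{62}$ ($t = \frac{3 + 4}{172 - 234} = \frac{7}{-62} = 7 \left(- \frac{1}{62}\right) = - \frac{7}{62} \approx -0.1129$)
$-205 + 458 t = -205 + 458 \left(- \frac{7}{62}\right) = -205 - \frac{1603}{31} = - \frac{7958}{31}$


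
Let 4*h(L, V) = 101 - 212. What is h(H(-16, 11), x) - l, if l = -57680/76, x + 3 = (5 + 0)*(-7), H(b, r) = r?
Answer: 55571/76 ≈ 731.20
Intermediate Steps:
x = -38 (x = -3 + (5 + 0)*(-7) = -3 + 5*(-7) = -3 - 35 = -38)
h(L, V) = -111/4 (h(L, V) = (101 - 212)/4 = (1/4)*(-111) = -111/4)
l = -14420/19 (l = -57680/76 = -206*70/19 = -14420/19 ≈ -758.95)
h(H(-16, 11), x) - l = -111/4 - 1*(-14420/19) = -111/4 + 14420/19 = 55571/76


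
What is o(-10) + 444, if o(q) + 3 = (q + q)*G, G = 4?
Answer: 361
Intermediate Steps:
o(q) = -3 + 8*q (o(q) = -3 + (q + q)*4 = -3 + (2*q)*4 = -3 + 8*q)
o(-10) + 444 = (-3 + 8*(-10)) + 444 = (-3 - 80) + 444 = -83 + 444 = 361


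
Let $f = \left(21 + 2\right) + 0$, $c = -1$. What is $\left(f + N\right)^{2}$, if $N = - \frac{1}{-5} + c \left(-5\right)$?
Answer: $\frac{19881}{25} \approx 795.24$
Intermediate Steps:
$f = 23$ ($f = 23 + 0 = 23$)
$N = \frac{26}{5}$ ($N = - \frac{1}{-5} - -5 = \left(-1\right) \left(- \frac{1}{5}\right) + 5 = \frac{1}{5} + 5 = \frac{26}{5} \approx 5.2$)
$\left(f + N\right)^{2} = \left(23 + \frac{26}{5}\right)^{2} = \left(\frac{141}{5}\right)^{2} = \frac{19881}{25}$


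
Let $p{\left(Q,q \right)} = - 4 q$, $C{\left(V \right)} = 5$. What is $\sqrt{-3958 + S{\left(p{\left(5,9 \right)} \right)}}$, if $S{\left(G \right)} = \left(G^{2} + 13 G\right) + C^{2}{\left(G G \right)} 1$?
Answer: $3 i \sqrt{345} \approx 55.723 i$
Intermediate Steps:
$S{\left(G \right)} = 25 + G^{2} + 13 G$ ($S{\left(G \right)} = \left(G^{2} + 13 G\right) + 5^{2} \cdot 1 = \left(G^{2} + 13 G\right) + 25 \cdot 1 = \left(G^{2} + 13 G\right) + 25 = 25 + G^{2} + 13 G$)
$\sqrt{-3958 + S{\left(p{\left(5,9 \right)} \right)}} = \sqrt{-3958 + \left(25 + \left(\left(-4\right) 9\right)^{2} + 13 \left(\left(-4\right) 9\right)\right)} = \sqrt{-3958 + \left(25 + \left(-36\right)^{2} + 13 \left(-36\right)\right)} = \sqrt{-3958 + \left(25 + 1296 - 468\right)} = \sqrt{-3958 + 853} = \sqrt{-3105} = 3 i \sqrt{345}$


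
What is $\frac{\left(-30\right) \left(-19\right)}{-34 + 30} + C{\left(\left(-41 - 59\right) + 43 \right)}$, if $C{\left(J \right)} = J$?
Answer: $- \frac{399}{2} \approx -199.5$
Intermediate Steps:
$\frac{\left(-30\right) \left(-19\right)}{-34 + 30} + C{\left(\left(-41 - 59\right) + 43 \right)} = \frac{\left(-30\right) \left(-19\right)}{-34 + 30} + \left(\left(-41 - 59\right) + 43\right) = \frac{570}{-4} + \left(-100 + 43\right) = 570 \left(- \frac{1}{4}\right) - 57 = - \frac{285}{2} - 57 = - \frac{399}{2}$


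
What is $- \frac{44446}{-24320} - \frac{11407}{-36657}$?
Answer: $\frac{953337631}{445749120} \approx 2.1387$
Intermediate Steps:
$- \frac{44446}{-24320} - \frac{11407}{-36657} = \left(-44446\right) \left(- \frac{1}{24320}\right) - - \frac{11407}{36657} = \frac{22223}{12160} + \frac{11407}{36657} = \frac{953337631}{445749120}$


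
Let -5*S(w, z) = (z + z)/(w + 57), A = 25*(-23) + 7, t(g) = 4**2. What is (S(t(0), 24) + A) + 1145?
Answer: 210557/365 ≈ 576.87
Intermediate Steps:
t(g) = 16
A = -568 (A = -575 + 7 = -568)
S(w, z) = -2*z/(5*(57 + w)) (S(w, z) = -(z + z)/(5*(w + 57)) = -2*z/(5*(57 + w)))
(S(t(0), 24) + A) + 1145 = (-2*24/(285 + 5*16) - 568) + 1145 = (-2*24/(285 + 80) - 568) + 1145 = (-2*24/365 - 568) + 1145 = (-2*24*1/365 - 568) + 1145 = (-48/365 - 568) + 1145 = -207368/365 + 1145 = 210557/365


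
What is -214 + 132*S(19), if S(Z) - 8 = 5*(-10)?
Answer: -5758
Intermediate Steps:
S(Z) = -42 (S(Z) = 8 + 5*(-10) = 8 - 50 = -42)
-214 + 132*S(19) = -214 + 132*(-42) = -214 - 5544 = -5758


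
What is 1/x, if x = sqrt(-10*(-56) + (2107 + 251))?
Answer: sqrt(2918)/2918 ≈ 0.018512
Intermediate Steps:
x = sqrt(2918) (x = sqrt(560 + 2358) = sqrt(2918) ≈ 54.018)
1/x = 1/(sqrt(2918)) = sqrt(2918)/2918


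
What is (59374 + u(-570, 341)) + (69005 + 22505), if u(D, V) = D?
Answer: 150314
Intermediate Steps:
(59374 + u(-570, 341)) + (69005 + 22505) = (59374 - 570) + (69005 + 22505) = 58804 + 91510 = 150314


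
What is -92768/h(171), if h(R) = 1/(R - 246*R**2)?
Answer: 667290892320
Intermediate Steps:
-92768/h(171) = -92768/((-1/(171*(-1 + 246*171)))) = -92768/((-1*1/171/(-1 + 42066))) = -92768/((-1*1/171/42065)) = -92768/((-1*1/171*1/42065)) = -92768/(-1/7193115) = -92768*(-7193115) = 667290892320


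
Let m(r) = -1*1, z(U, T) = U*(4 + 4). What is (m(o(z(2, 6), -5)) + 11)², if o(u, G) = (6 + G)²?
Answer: 100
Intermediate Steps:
z(U, T) = 8*U (z(U, T) = U*8 = 8*U)
m(r) = -1
(m(o(z(2, 6), -5)) + 11)² = (-1 + 11)² = 10² = 100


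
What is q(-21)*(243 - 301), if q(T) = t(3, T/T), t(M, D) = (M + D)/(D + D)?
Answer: -116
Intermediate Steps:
t(M, D) = (D + M)/(2*D) (t(M, D) = (D + M)/((2*D)) = (D + M)*(1/(2*D)) = (D + M)/(2*D))
q(T) = 2 (q(T) = (T/T + 3)/(2*((T/T))) = (½)*(1 + 3)/1 = (½)*1*4 = 2)
q(-21)*(243 - 301) = 2*(243 - 301) = 2*(-58) = -116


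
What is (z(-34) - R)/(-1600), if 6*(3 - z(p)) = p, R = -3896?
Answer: -5857/2400 ≈ -2.4404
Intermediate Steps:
z(p) = 3 - p/6
(z(-34) - R)/(-1600) = ((3 - ⅙*(-34)) - 1*(-3896))/(-1600) = ((3 + 17/3) + 3896)*(-1/1600) = (26/3 + 3896)*(-1/1600) = (11714/3)*(-1/1600) = -5857/2400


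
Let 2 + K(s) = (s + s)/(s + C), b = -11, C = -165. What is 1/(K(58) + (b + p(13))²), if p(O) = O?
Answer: 107/98 ≈ 1.0918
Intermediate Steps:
K(s) = -2 + 2*s/(-165 + s) (K(s) = -2 + (s + s)/(s - 165) = -2 + (2*s)/(-165 + s) = -2 + 2*s/(-165 + s))
1/(K(58) + (b + p(13))²) = 1/(330/(-165 + 58) + (-11 + 13)²) = 1/(330/(-107) + 2²) = 1/(330*(-1/107) + 4) = 1/(-330/107 + 4) = 1/(98/107) = 107/98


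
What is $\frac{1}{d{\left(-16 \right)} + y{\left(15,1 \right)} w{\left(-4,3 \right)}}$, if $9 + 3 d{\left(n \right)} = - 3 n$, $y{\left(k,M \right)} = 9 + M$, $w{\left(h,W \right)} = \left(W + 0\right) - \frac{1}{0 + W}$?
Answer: $\frac{3}{119} \approx 0.02521$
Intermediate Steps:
$w{\left(h,W \right)} = W - \frac{1}{W}$
$d{\left(n \right)} = -3 - n$ ($d{\left(n \right)} = -3 + \frac{\left(-3\right) n}{3} = -3 - n$)
$\frac{1}{d{\left(-16 \right)} + y{\left(15,1 \right)} w{\left(-4,3 \right)}} = \frac{1}{\left(-3 - -16\right) + \left(9 + 1\right) \left(3 - \frac{1}{3}\right)} = \frac{1}{\left(-3 + 16\right) + 10 \left(3 - \frac{1}{3}\right)} = \frac{1}{13 + 10 \left(3 - \frac{1}{3}\right)} = \frac{1}{13 + 10 \cdot \frac{8}{3}} = \frac{1}{13 + \frac{80}{3}} = \frac{1}{\frac{119}{3}} = \frac{3}{119}$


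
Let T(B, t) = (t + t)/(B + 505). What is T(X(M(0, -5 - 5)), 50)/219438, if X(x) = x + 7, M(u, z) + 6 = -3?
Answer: 50/55188657 ≈ 9.0598e-7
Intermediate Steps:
M(u, z) = -9 (M(u, z) = -6 - 3 = -9)
X(x) = 7 + x
T(B, t) = 2*t/(505 + B) (T(B, t) = (2*t)/(505 + B) = 2*t/(505 + B))
T(X(M(0, -5 - 5)), 50)/219438 = (2*50/(505 + (7 - 9)))/219438 = (2*50/(505 - 2))*(1/219438) = (2*50/503)*(1/219438) = (2*50*(1/503))*(1/219438) = (100/503)*(1/219438) = 50/55188657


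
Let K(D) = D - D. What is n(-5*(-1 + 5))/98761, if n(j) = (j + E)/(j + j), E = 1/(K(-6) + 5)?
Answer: 99/19752200 ≈ 5.0121e-6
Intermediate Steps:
K(D) = 0
E = 1/5 (E = 1/(0 + 5) = 1/5 ≈ 0.20000)
n(j) = (1/5 + j)/(2*j) (n(j) = (j + 1/5)/(j + j) = (1/5 + j)/((2*j)) = (1/5 + j)*(1/(2*j)) = (1/5 + j)/(2*j))
n(-5*(-1 + 5))/98761 = ((1 + 5*(-5*(-1 + 5)))/(10*((-5*(-1 + 5)))))/98761 = ((1 + 5*(-5*4))/(10*((-5*4))))*(1/98761) = ((1/10)*(1 + 5*(-20))/(-20))*(1/98761) = ((1/10)*(-1/20)*(1 - 100))*(1/98761) = ((1/10)*(-1/20)*(-99))*(1/98761) = (99/200)*(1/98761) = 99/19752200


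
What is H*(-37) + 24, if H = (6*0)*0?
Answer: 24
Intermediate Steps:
H = 0 (H = 0*0 = 0)
H*(-37) + 24 = 0*(-37) + 24 = 0 + 24 = 24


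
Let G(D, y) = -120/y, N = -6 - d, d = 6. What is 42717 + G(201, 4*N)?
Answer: 85439/2 ≈ 42720.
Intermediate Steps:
N = -12 (N = -6 - 1*6 = -6 - 6 = -12)
42717 + G(201, 4*N) = 42717 - 120/(4*(-12)) = 42717 - 120/(-48) = 42717 - 120*(-1/48) = 42717 + 5/2 = 85439/2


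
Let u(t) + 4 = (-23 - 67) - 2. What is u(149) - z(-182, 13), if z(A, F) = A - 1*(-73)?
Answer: 13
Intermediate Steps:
z(A, F) = 73 + A (z(A, F) = A + 73 = 73 + A)
u(t) = -96 (u(t) = -4 + ((-23 - 67) - 2) = -4 + (-90 - 2) = -4 - 92 = -96)
u(149) - z(-182, 13) = -96 - (73 - 182) = -96 - 1*(-109) = -96 + 109 = 13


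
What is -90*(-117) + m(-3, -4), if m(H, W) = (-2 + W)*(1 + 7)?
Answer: 10482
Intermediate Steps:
m(H, W) = -16 + 8*W (m(H, W) = (-2 + W)*8 = -16 + 8*W)
-90*(-117) + m(-3, -4) = -90*(-117) + (-16 + 8*(-4)) = 10530 + (-16 - 32) = 10530 - 48 = 10482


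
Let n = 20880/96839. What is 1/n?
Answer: 96839/20880 ≈ 4.6379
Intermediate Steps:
n = 20880/96839 (n = 20880*(1/96839) = 20880/96839 ≈ 0.21562)
1/n = 1/(20880/96839) = 96839/20880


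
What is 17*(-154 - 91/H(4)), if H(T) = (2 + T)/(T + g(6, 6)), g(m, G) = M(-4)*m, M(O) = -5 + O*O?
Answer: -61999/3 ≈ -20666.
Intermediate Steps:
M(O) = -5 + O²
g(m, G) = 11*m (g(m, G) = (-5 + (-4)²)*m = (-5 + 16)*m = 11*m)
H(T) = (2 + T)/(66 + T) (H(T) = (2 + T)/(T + 11*6) = (2 + T)/(T + 66) = (2 + T)/(66 + T))
17*(-154 - 91/H(4)) = 17*(-154 - 91*(66 + 4)/(2 + 4)) = 17*(-154 - 91/(6/70)) = 17*(-154 - 91/((1/70)*6)) = 17*(-154 - 91/3/35) = 17*(-154 - 91*35/3) = 17*(-154 - 3185/3) = 17*(-3647/3) = -61999/3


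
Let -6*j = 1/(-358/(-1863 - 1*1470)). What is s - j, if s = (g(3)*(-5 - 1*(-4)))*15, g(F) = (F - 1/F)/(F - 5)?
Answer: 15431/716 ≈ 21.552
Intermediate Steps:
g(F) = (F - 1/F)/(-5 + F)
j = -1111/716 (j = -1/(6*((-358/(-1863 - 1*1470)))) = -1/(6*((-358/(-1863 - 1470)))) = -1/(6*((-358/(-3333)))) = -1/(6*((-358*(-1/3333)))) = -1/(6*358/3333) = -⅙*3333/358 = -1111/716 ≈ -1.5517)
s = 20 (s = (((-1 + 3²)/(3*(-5 + 3)))*(-5 - 1*(-4)))*15 = (((⅓)*(-1 + 9)/(-2))*(-5 + 4))*15 = (((⅓)*(-½)*8)*(-1))*15 = -4/3*(-1)*15 = (4/3)*15 = 20)
s - j = 20 - 1*(-1111/716) = 20 + 1111/716 = 15431/716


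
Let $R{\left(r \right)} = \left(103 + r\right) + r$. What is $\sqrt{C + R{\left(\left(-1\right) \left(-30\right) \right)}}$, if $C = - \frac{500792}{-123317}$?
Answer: $\frac{\sqrt{2540510612771}}{123317} \approx 12.925$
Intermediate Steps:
$C = \frac{500792}{123317}$ ($C = \left(-500792\right) \left(- \frac{1}{123317}\right) = \frac{500792}{123317} \approx 4.061$)
$R{\left(r \right)} = 103 + 2 r$
$\sqrt{C + R{\left(\left(-1\right) \left(-30\right) \right)}} = \sqrt{\frac{500792}{123317} + \left(103 + 2 \left(\left(-1\right) \left(-30\right)\right)\right)} = \sqrt{\frac{500792}{123317} + \left(103 + 2 \cdot 30\right)} = \sqrt{\frac{500792}{123317} + \left(103 + 60\right)} = \sqrt{\frac{500792}{123317} + 163} = \sqrt{\frac{20601463}{123317}} = \frac{\sqrt{2540510612771}}{123317}$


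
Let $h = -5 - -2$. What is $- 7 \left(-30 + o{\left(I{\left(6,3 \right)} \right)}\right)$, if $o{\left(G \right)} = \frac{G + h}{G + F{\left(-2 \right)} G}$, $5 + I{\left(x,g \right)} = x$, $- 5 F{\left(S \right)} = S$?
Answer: $220$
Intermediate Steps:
$F{\left(S \right)} = - \frac{S}{5}$
$I{\left(x,g \right)} = -5 + x$
$h = -3$ ($h = -5 + 2 = -3$)
$o{\left(G \right)} = \frac{5 \left(-3 + G\right)}{7 G}$ ($o{\left(G \right)} = \frac{G - 3}{G + \left(- \frac{1}{5}\right) \left(-2\right) G} = \frac{-3 + G}{G + \frac{2 G}{5}} = \frac{-3 + G}{\frac{7}{5} G} = \left(-3 + G\right) \frac{5}{7 G} = \frac{5 \left(-3 + G\right)}{7 G}$)
$- 7 \left(-30 + o{\left(I{\left(6,3 \right)} \right)}\right) = - 7 \left(-30 + \frac{5 \left(-3 + \left(-5 + 6\right)\right)}{7 \left(-5 + 6\right)}\right) = - 7 \left(-30 + \frac{5 \left(-3 + 1\right)}{7 \cdot 1}\right) = - 7 \left(-30 + \frac{5}{7} \cdot 1 \left(-2\right)\right) = - 7 \left(-30 - \frac{10}{7}\right) = \left(-7\right) \left(- \frac{220}{7}\right) = 220$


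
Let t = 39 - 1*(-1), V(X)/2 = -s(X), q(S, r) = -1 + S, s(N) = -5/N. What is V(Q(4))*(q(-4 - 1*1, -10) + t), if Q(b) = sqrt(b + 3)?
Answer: 340*sqrt(7)/7 ≈ 128.51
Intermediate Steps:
Q(b) = sqrt(3 + b)
V(X) = 10/X (V(X) = 2*(-(-5)/X) = 2*(5/X) = 10/X)
t = 40 (t = 39 + 1 = 40)
V(Q(4))*(q(-4 - 1*1, -10) + t) = (10/(sqrt(3 + 4)))*((-1 + (-4 - 1*1)) + 40) = (10/(sqrt(7)))*((-1 + (-4 - 1)) + 40) = (10*(sqrt(7)/7))*((-1 - 5) + 40) = (10*sqrt(7)/7)*(-6 + 40) = (10*sqrt(7)/7)*34 = 340*sqrt(7)/7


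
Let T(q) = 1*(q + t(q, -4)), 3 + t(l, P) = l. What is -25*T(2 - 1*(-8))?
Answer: -425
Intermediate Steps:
t(l, P) = -3 + l
T(q) = -3 + 2*q (T(q) = 1*(q + (-3 + q)) = 1*(-3 + 2*q) = -3 + 2*q)
-25*T(2 - 1*(-8)) = -25*(-3 + 2*(2 - 1*(-8))) = -25*(-3 + 2*(2 + 8)) = -25*(-3 + 2*10) = -25*(-3 + 20) = -25*17 = -425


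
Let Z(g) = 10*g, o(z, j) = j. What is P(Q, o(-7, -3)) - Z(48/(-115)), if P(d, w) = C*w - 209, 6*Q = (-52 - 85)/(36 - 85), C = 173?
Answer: -16648/23 ≈ -723.83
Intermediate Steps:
Q = 137/294 (Q = ((-52 - 85)/(36 - 85))/6 = (-137/(-49))/6 = (-137*(-1/49))/6 = (⅙)*(137/49) = 137/294 ≈ 0.46599)
P(d, w) = -209 + 173*w (P(d, w) = 173*w - 209 = -209 + 173*w)
P(Q, o(-7, -3)) - Z(48/(-115)) = (-209 + 173*(-3)) - 10*48/(-115) = (-209 - 519) - 10*48*(-1/115) = -728 - 10*(-48)/115 = -728 - 1*(-96/23) = -728 + 96/23 = -16648/23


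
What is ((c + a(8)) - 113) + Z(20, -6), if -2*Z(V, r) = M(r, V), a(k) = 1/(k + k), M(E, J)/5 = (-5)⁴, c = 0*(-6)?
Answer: -26807/16 ≈ -1675.4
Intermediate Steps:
c = 0
M(E, J) = 3125 (M(E, J) = 5*(-5)⁴ = 5*625 = 3125)
a(k) = 1/(2*k)
Z(V, r) = -3125/2 (Z(V, r) = -½*3125 = -3125/2)
((c + a(8)) - 113) + Z(20, -6) = ((0 + (½)/8) - 113) - 3125/2 = ((0 + (½)*(⅛)) - 113) - 3125/2 = ((0 + 1/16) - 113) - 3125/2 = (1/16 - 113) - 3125/2 = -1807/16 - 3125/2 = -26807/16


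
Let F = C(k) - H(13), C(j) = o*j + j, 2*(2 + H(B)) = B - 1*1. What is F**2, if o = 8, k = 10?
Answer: 7396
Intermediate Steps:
H(B) = -5/2 + B/2 (H(B) = -2 + (B - 1*1)/2 = -2 + (B - 1)/2 = -2 + (-1 + B)/2 = -2 + (-1/2 + B/2) = -5/2 + B/2)
C(j) = 9*j (C(j) = 8*j + j = 9*j)
F = 86 (F = 9*10 - (-5/2 + (1/2)*13) = 90 - (-5/2 + 13/2) = 90 - 1*4 = 90 - 4 = 86)
F**2 = 86**2 = 7396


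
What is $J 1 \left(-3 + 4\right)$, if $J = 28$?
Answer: $28$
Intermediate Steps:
$J 1 \left(-3 + 4\right) = 28 \cdot 1 \left(-3 + 4\right) = 28 \cdot 1 \cdot 1 = 28 \cdot 1 = 28$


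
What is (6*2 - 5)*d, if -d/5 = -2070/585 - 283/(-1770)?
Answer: 544187/4602 ≈ 118.25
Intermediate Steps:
d = 77741/4602 (d = -5*(-2070/585 - 283/(-1770)) = -5*(-2070*1/585 - 283*(-1/1770)) = -5*(-46/13 + 283/1770) = -5*(-77741/23010) = 77741/4602 ≈ 16.893)
(6*2 - 5)*d = (6*2 - 5)*(77741/4602) = (12 - 5)*(77741/4602) = 7*(77741/4602) = 544187/4602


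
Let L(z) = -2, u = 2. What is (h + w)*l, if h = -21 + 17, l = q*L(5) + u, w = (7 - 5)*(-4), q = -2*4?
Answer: -216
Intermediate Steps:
q = -8
w = -8 (w = 2*(-4) = -8)
l = 18 (l = -8*(-2) + 2 = 16 + 2 = 18)
h = -4
(h + w)*l = (-4 - 8)*18 = -12*18 = -216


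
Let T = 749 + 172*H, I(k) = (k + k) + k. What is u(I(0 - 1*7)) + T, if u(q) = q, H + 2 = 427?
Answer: 73828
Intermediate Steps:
I(k) = 3*k (I(k) = 2*k + k = 3*k)
H = 425 (H = -2 + 427 = 425)
T = 73849 (T = 749 + 172*425 = 749 + 73100 = 73849)
u(I(0 - 1*7)) + T = 3*(0 - 1*7) + 73849 = 3*(0 - 7) + 73849 = 3*(-7) + 73849 = -21 + 73849 = 73828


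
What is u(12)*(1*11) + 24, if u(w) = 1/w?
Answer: 299/12 ≈ 24.917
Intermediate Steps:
u(12)*(1*11) + 24 = (1*11)/12 + 24 = (1/12)*11 + 24 = 11/12 + 24 = 299/12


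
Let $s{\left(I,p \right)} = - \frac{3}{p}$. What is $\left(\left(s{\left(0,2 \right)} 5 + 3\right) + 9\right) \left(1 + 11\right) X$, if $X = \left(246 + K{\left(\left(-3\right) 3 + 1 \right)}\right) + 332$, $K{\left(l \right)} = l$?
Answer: $30780$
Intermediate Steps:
$X = 570$ ($X = \left(246 + \left(\left(-3\right) 3 + 1\right)\right) + 332 = \left(246 + \left(-9 + 1\right)\right) + 332 = \left(246 - 8\right) + 332 = 238 + 332 = 570$)
$\left(\left(s{\left(0,2 \right)} 5 + 3\right) + 9\right) \left(1 + 11\right) X = \left(\left(- \frac{3}{2} \cdot 5 + 3\right) + 9\right) \left(1 + 11\right) 570 = \left(\left(\left(-3\right) \frac{1}{2} \cdot 5 + 3\right) + 9\right) 12 \cdot 570 = \left(\left(\left(- \frac{3}{2}\right) 5 + 3\right) + 9\right) 12 \cdot 570 = \left(\left(- \frac{15}{2} + 3\right) + 9\right) 12 \cdot 570 = \left(- \frac{9}{2} + 9\right) 12 \cdot 570 = \frac{9}{2} \cdot 12 \cdot 570 = 54 \cdot 570 = 30780$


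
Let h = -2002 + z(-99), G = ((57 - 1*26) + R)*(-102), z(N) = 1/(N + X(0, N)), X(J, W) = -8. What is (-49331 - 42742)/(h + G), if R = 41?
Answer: 3283937/333341 ≈ 9.8516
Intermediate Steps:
z(N) = 1/(-8 + N) (z(N) = 1/(N - 8) = 1/(-8 + N))
G = -7344 (G = ((57 - 1*26) + 41)*(-102) = ((57 - 26) + 41)*(-102) = (31 + 41)*(-102) = 72*(-102) = -7344)
h = -214215/107 (h = -2002 + 1/(-8 - 99) = -2002 + 1/(-107) = -2002 - 1/107 = -214215/107 ≈ -2002.0)
(-49331 - 42742)/(h + G) = (-49331 - 42742)/(-214215/107 - 7344) = -92073/(-1000023/107) = -92073*(-107/1000023) = 3283937/333341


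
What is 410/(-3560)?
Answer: -41/356 ≈ -0.11517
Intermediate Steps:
410/(-3560) = -1/3560*410 = -41/356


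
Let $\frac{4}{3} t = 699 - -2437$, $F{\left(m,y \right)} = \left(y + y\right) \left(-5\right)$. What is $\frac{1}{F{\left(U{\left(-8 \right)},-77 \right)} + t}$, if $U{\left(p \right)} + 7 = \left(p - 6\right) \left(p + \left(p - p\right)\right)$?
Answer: $\frac{1}{3122} \approx 0.00032031$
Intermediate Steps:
$U{\left(p \right)} = -7 + p \left(-6 + p\right)$ ($U{\left(p \right)} = -7 + \left(p - 6\right) \left(p + \left(p - p\right)\right) = -7 + \left(-6 + p\right) \left(p + 0\right) = -7 + \left(-6 + p\right) p = -7 + p \left(-6 + p\right)$)
$F{\left(m,y \right)} = - 10 y$ ($F{\left(m,y \right)} = 2 y \left(-5\right) = - 10 y$)
$t = 2352$ ($t = \frac{3 \left(699 - -2437\right)}{4} = \frac{3 \left(699 + 2437\right)}{4} = \frac{3}{4} \cdot 3136 = 2352$)
$\frac{1}{F{\left(U{\left(-8 \right)},-77 \right)} + t} = \frac{1}{\left(-10\right) \left(-77\right) + 2352} = \frac{1}{770 + 2352} = \frac{1}{3122}$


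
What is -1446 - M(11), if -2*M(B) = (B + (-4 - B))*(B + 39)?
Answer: -1546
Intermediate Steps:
M(B) = 78 + 2*B (M(B) = -(B + (-4 - B))*(B + 39)/2 = -(-2)*(39 + B) = -(-156 - 4*B)/2 = 78 + 2*B)
-1446 - M(11) = -1446 - (78 + 2*11) = -1446 - (78 + 22) = -1446 - 1*100 = -1446 - 100 = -1546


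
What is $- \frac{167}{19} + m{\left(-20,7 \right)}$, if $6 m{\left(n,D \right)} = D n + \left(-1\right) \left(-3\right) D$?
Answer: $- \frac{3263}{114} \approx -28.623$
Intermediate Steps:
$m{\left(n,D \right)} = \frac{D}{2} + \frac{D n}{6}$ ($m{\left(n,D \right)} = \frac{D n + \left(-1\right) \left(-3\right) D}{6} = \frac{D n + 3 D}{6} = \frac{3 D + D n}{6} = \frac{D}{2} + \frac{D n}{6}$)
$- \frac{167}{19} + m{\left(-20,7 \right)} = - \frac{167}{19} + \frac{1}{6} \cdot 7 \left(3 - 20\right) = \left(-167\right) \frac{1}{19} + \frac{1}{6} \cdot 7 \left(-17\right) = - \frac{167}{19} - \frac{119}{6} = - \frac{3263}{114}$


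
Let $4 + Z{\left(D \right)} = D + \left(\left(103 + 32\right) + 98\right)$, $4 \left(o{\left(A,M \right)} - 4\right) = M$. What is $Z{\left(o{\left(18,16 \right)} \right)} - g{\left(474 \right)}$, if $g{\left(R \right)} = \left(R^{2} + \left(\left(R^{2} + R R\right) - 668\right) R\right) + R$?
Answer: $-212901129$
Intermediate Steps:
$o{\left(A,M \right)} = 4 + \frac{M}{4}$
$Z{\left(D \right)} = 229 + D$ ($Z{\left(D \right)} = -4 + \left(D + \left(\left(103 + 32\right) + 98\right)\right) = -4 + \left(D + \left(135 + 98\right)\right) = -4 + \left(D + 233\right) = -4 + \left(233 + D\right) = 229 + D$)
$g{\left(R \right)} = R + R^{2} + R \left(-668 + 2 R^{2}\right)$ ($g{\left(R \right)} = \left(R^{2} + \left(\left(R^{2} + R^{2}\right) - 668\right) R\right) + R = \left(R^{2} + \left(2 R^{2} - 668\right) R\right) + R = \left(R^{2} + \left(-668 + 2 R^{2}\right) R\right) + R = \left(R^{2} + R \left(-668 + 2 R^{2}\right)\right) + R = R + R^{2} + R \left(-668 + 2 R^{2}\right)$)
$Z{\left(o{\left(18,16 \right)} \right)} - g{\left(474 \right)} = \left(229 + \left(4 + \frac{1}{4} \cdot 16\right)\right) - 474 \left(-667 + 474 + 2 \cdot 474^{2}\right) = \left(229 + \left(4 + 4\right)\right) - 474 \left(-667 + 474 + 2 \cdot 224676\right) = \left(229 + 8\right) - 474 \left(-667 + 474 + 449352\right) = 237 - 474 \cdot 449159 = 237 - 212901366 = -212901129$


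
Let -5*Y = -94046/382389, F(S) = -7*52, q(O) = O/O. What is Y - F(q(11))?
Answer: 696042026/1911945 ≈ 364.05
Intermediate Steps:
q(O) = 1
F(S) = -364
Y = 94046/1911945 (Y = -(-94046)/(5*382389) = -⅕*(-94046/382389) = 94046/1911945 ≈ 0.049189)
Y - F(q(11)) = 94046/1911945 - 1*(-364) = 94046/1911945 + 364 = 696042026/1911945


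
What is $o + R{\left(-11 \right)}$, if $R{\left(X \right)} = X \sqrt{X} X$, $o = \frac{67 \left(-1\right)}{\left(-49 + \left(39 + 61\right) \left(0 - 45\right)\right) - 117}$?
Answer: $\frac{67}{4666} + 121 i \sqrt{11} \approx 0.014359 + 401.31 i$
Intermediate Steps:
$o = \frac{67}{4666}$ ($o = - \frac{67}{\left(-49 + 100 \left(-45\right)\right) - 117} = - \frac{67}{\left(-49 - 4500\right) - 117} = - \frac{67}{-4549 - 117} = - \frac{67}{-4666} = \left(-67\right) \left(- \frac{1}{4666}\right) = \frac{67}{4666} \approx 0.014359$)
$R{\left(X \right)} = X^{\frac{5}{2}}$ ($R{\left(X \right)} = X^{\frac{3}{2}} X = X^{\frac{5}{2}}$)
$o + R{\left(-11 \right)} = \frac{67}{4666} + \left(-11\right)^{\frac{5}{2}} = \frac{67}{4666} + 121 i \sqrt{11}$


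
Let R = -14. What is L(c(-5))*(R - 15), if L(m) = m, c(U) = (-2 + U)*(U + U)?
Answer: -2030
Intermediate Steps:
c(U) = 2*U*(-2 + U) (c(U) = (-2 + U)*(2*U) = 2*U*(-2 + U))
L(c(-5))*(R - 15) = (2*(-5)*(-2 - 5))*(-14 - 15) = (2*(-5)*(-7))*(-29) = 70*(-29) = -2030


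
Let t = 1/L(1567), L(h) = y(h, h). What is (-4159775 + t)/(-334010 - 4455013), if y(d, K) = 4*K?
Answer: 26073469699/30017596164 ≈ 0.86861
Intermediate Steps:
L(h) = 4*h
t = 1/6268 (t = 1/(4*1567) = 1/6268 ≈ 0.00015954)
(-4159775 + t)/(-334010 - 4455013) = (-4159775 + 1/6268)/(-334010 - 4455013) = -26073469699/6268/(-4789023) = -26073469699/6268*(-1/4789023) = 26073469699/30017596164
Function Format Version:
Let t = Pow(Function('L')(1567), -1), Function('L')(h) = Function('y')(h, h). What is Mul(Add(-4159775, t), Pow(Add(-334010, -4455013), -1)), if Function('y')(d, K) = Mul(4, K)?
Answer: Rational(26073469699, 30017596164) ≈ 0.86861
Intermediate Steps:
Function('L')(h) = Mul(4, h)
t = Rational(1, 6268) (t = Pow(Mul(4, 1567), -1) = Pow(6268, -1) = Rational(1, 6268) ≈ 0.00015954)
Mul(Add(-4159775, t), Pow(Add(-334010, -4455013), -1)) = Mul(Add(-4159775, Rational(1, 6268)), Pow(Add(-334010, -4455013), -1)) = Mul(Rational(-26073469699, 6268), Pow(-4789023, -1)) = Mul(Rational(-26073469699, 6268), Rational(-1, 4789023)) = Rational(26073469699, 30017596164)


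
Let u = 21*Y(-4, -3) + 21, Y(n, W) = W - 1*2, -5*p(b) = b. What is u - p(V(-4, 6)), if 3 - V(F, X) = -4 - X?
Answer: -407/5 ≈ -81.400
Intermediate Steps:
V(F, X) = 7 + X (V(F, X) = 3 - (-4 - X) = 3 + (4 + X) = 7 + X)
p(b) = -b/5
Y(n, W) = -2 + W (Y(n, W) = W - 2 = -2 + W)
u = -84 (u = 21*(-2 - 3) + 21 = 21*(-5) + 21 = -105 + 21 = -84)
u - p(V(-4, 6)) = -84 - (-1)*(7 + 6)/5 = -84 - (-1)*13/5 = -84 - 1*(-13/5) = -84 + 13/5 = -407/5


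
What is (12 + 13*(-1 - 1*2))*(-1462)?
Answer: 39474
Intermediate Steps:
(12 + 13*(-1 - 1*2))*(-1462) = (12 + 13*(-1 - 2))*(-1462) = (12 + 13*(-3))*(-1462) = (12 - 39)*(-1462) = -27*(-1462) = 39474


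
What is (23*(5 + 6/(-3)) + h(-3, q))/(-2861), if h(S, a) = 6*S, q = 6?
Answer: -51/2861 ≈ -0.017826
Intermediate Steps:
(23*(5 + 6/(-3)) + h(-3, q))/(-2861) = (23*(5 + 6/(-3)) + 6*(-3))/(-2861) = (23*(5 + 6*(-⅓)) - 18)*(-1/2861) = (23*(5 - 2) - 18)*(-1/2861) = (23*3 - 18)*(-1/2861) = (69 - 18)*(-1/2861) = 51*(-1/2861) = -51/2861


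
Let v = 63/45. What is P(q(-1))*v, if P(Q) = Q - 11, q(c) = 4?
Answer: -49/5 ≈ -9.8000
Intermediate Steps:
P(Q) = -11 + Q
v = 7/5 (v = 63*(1/45) = 7/5 ≈ 1.4000)
P(q(-1))*v = (-11 + 4)*(7/5) = -7*7/5 = -49/5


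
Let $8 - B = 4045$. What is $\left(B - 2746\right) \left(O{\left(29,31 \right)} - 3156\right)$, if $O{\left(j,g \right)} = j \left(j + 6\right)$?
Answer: $14522403$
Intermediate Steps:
$B = -4037$ ($B = 8 - 4045 = -4037$)
$O{\left(j,g \right)} = j \left(6 + j\right)$
$\left(B - 2746\right) \left(O{\left(29,31 \right)} - 3156\right) = \left(-4037 - 2746\right) \left(29 \left(6 + 29\right) - 3156\right) = - 6783 \left(29 \cdot 35 - 3156\right) = - 6783 \left(1015 - 3156\right) = \left(-6783\right) \left(-2141\right) = 14522403$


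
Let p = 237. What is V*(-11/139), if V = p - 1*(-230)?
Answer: -5137/139 ≈ -36.957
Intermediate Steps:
V = 467 (V = 237 - 1*(-230) = 237 + 230 = 467)
V*(-11/139) = 467*(-11/139) = -5137/139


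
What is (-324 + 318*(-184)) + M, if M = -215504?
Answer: -274340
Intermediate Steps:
(-324 + 318*(-184)) + M = (-324 + 318*(-184)) - 215504 = (-324 - 58512) - 215504 = -58836 - 215504 = -274340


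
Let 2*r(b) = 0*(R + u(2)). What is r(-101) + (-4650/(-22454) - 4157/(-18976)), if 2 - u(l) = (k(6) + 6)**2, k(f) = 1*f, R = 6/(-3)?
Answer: 90789839/213043552 ≈ 0.42616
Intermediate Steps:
R = -2 (R = 6*(-1/3) = -2)
k(f) = f
u(l) = -142 (u(l) = 2 - (6 + 6)**2 = 2 - 1*12**2 = 2 - 1*144 = 2 - 144 = -142)
r(b) = 0 (r(b) = (0*(-2 - 142))/2 = (0*(-144))/2 = (1/2)*0 = 0)
r(-101) + (-4650/(-22454) - 4157/(-18976)) = 0 + (-4650/(-22454) - 4157/(-18976)) = 0 + (-4650*(-1/22454) - 4157*(-1/18976)) = 0 + (2325/11227 + 4157/18976) = 0 + 90789839/213043552 = 90789839/213043552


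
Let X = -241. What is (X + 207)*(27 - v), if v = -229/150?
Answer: -72743/75 ≈ -969.91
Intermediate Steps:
v = -229/150 (v = -229*1/150 = -229/150 ≈ -1.5267)
(X + 207)*(27 - v) = (-241 + 207)*(27 - 1*(-229/150)) = -34*(27 + 229/150) = -34*4279/150 = -72743/75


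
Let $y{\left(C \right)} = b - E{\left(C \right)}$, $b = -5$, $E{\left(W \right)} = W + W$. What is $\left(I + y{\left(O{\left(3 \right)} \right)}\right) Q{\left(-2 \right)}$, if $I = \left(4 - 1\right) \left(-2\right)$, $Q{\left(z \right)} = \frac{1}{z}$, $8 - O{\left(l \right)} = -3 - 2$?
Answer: $\frac{37}{2} \approx 18.5$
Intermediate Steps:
$O{\left(l \right)} = 13$ ($O{\left(l \right)} = 8 - \left(-3 - 2\right) = 8 - -5 = 8 + 5 = 13$)
$E{\left(W \right)} = 2 W$
$y{\left(C \right)} = -5 - 2 C$
$I = -6$ ($I = 3 \left(-2\right) = -6$)
$\left(I + y{\left(O{\left(3 \right)} \right)}\right) Q{\left(-2 \right)} = \frac{-6 - 31}{-2} = \left(-6 - 31\right) \left(- \frac{1}{2}\right) = \left(-37\right) \left(- \frac{1}{2}\right) = \frac{37}{2}$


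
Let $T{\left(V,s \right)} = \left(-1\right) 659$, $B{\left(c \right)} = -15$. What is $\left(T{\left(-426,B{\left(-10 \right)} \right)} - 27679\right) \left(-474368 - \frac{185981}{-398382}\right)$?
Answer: $\frac{892550115188185}{66397} \approx 1.3443 \cdot 10^{10}$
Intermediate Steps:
$T{\left(V,s \right)} = -659$
$\left(T{\left(-426,B{\left(-10 \right)} \right)} - 27679\right) \left(-474368 - \frac{185981}{-398382}\right) = \left(-659 - 27679\right) \left(-474368 - \frac{185981}{-398382}\right) = - 28338 \left(-474368 - - \frac{185981}{398382}\right) = - 28338 \left(-474368 + \frac{185981}{398382}\right) = \left(-28338\right) \left(- \frac{188979486595}{398382}\right) = \frac{892550115188185}{66397}$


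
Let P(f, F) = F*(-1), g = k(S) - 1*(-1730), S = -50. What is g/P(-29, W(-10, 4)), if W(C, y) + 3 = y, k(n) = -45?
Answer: -1685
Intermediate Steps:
W(C, y) = -3 + y
g = 1685 (g = -45 - 1*(-1730) = -45 + 1730 = 1685)
P(f, F) = -F
g/P(-29, W(-10, 4)) = 1685/((-(-3 + 4))) = 1685/((-1*1)) = 1685/(-1) = 1685*(-1) = -1685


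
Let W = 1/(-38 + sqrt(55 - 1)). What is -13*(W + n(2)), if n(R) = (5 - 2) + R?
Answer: -44928/695 + 39*sqrt(6)/1390 ≈ -64.576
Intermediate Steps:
W = 1/(-38 + 3*sqrt(6)) (W = 1/(-38 + sqrt(54)) = 1/(-38 + 3*sqrt(6)) ≈ -0.032625)
n(R) = 3 + R
-13*(W + n(2)) = -13*((-19/695 - 3*sqrt(6)/1390) + (3 + 2)) = -13*((-19/695 - 3*sqrt(6)/1390) + 5) = -13*(3456/695 - 3*sqrt(6)/1390) = -44928/695 + 39*sqrt(6)/1390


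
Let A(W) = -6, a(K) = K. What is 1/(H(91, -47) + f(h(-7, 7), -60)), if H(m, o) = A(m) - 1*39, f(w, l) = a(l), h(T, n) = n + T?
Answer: -1/105 ≈ -0.0095238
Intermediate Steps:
h(T, n) = T + n
f(w, l) = l
H(m, o) = -45 (H(m, o) = -6 - 1*39 = -6 - 39 = -45)
1/(H(91, -47) + f(h(-7, 7), -60)) = 1/(-45 - 60) = 1/(-105) = -1/105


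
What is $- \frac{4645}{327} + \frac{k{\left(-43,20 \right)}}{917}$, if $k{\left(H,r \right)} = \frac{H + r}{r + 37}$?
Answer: $- \frac{80932342}{5697321} \approx -14.205$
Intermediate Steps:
$k{\left(H,r \right)} = \frac{H + r}{37 + r}$
$- \frac{4645}{327} + \frac{k{\left(-43,20 \right)}}{917} = - \frac{4645}{327} + \frac{\frac{1}{37 + 20} \left(-43 + 20\right)}{917} = \left(-4645\right) \frac{1}{327} + \frac{1}{57} \left(-23\right) \frac{1}{917} = - \frac{4645}{327} + \frac{1}{57} \left(-23\right) \frac{1}{917} = - \frac{4645}{327} - \frac{23}{52269} = - \frac{80932342}{5697321}$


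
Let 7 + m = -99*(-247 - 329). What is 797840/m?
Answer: 797840/57017 ≈ 13.993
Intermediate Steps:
m = 57017 (m = -7 - 99*(-247 - 329) = -7 - 99*(-576) = -7 + 57024 = 57017)
797840/m = 797840/57017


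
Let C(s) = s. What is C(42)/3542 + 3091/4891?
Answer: 796696/1237423 ≈ 0.64384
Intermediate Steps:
C(42)/3542 + 3091/4891 = 42/3542 + 3091/4891 = 42*(1/3542) + 3091*(1/4891) = 3/253 + 3091/4891 = 796696/1237423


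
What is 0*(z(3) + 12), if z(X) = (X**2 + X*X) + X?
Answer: 0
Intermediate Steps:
z(X) = X + 2*X**2 (z(X) = (X**2 + X**2) + X = 2*X**2 + X = X + 2*X**2)
0*(z(3) + 12) = 0*(3*(1 + 2*3) + 12) = 0*(3*(1 + 6) + 12) = 0*(3*7 + 12) = 0*(21 + 12) = 0*33 = 0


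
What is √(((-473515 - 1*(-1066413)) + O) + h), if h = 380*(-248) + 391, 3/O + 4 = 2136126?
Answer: √2277169170092269682/2136122 ≈ 706.43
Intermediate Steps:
O = 3/2136122 (O = 3/(-4 + 2136126) = 3/2136122 ≈ 1.4044e-6)
h = -93849 (h = -94240 + 391 = -93849)
√(((-473515 - 1*(-1066413)) + O) + h) = √(((-473515 - 1*(-1066413)) + 3/2136122) - 93849) = √(((-473515 + 1066413) + 3/2136122) - 93849) = √((592898 + 3/2136122) - 93849) = √(1266502461559/2136122 - 93849) = √(1066029547981/2136122) = √2277169170092269682/2136122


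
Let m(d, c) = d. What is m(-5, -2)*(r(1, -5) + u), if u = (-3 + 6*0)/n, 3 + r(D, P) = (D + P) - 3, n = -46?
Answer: 2285/46 ≈ 49.674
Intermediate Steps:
r(D, P) = -6 + D + P (r(D, P) = -3 + ((D + P) - 3) = -3 + (-3 + D + P) = -6 + D + P)
u = 3/46 (u = (-3 + 6*0)/(-46) = (-3 + 0)*(-1/46) = -3*(-1/46) = 3/46 ≈ 0.065217)
m(-5, -2)*(r(1, -5) + u) = -5*((-6 + 1 - 5) + 3/46) = -5*(-10 + 3/46) = -5*(-457/46) = 2285/46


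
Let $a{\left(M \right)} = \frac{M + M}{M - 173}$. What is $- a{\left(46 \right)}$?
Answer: $\frac{92}{127} \approx 0.72441$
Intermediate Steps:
$a{\left(M \right)} = \frac{2 M}{-173 + M}$
$- a{\left(46 \right)} = - \frac{2 \cdot 46}{-173 + 46} = - \frac{2 \cdot 46}{-127} = - \frac{2 \cdot 46 \left(-1\right)}{127} = \left(-1\right) \left(- \frac{92}{127}\right) = \frac{92}{127}$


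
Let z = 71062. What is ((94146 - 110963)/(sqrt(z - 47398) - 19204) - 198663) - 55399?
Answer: -23422527147839/92192488 + 16817*sqrt(1479)/92192488 ≈ -2.5406e+5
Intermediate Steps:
((94146 - 110963)/(sqrt(z - 47398) - 19204) - 198663) - 55399 = ((94146 - 110963)/(sqrt(71062 - 47398) - 19204) - 198663) - 55399 = (-16817/(sqrt(23664) - 19204) - 198663) - 55399 = (-16817/(4*sqrt(1479) - 19204) - 198663) - 55399 = (-16817/(-19204 + 4*sqrt(1479)) - 198663) - 55399 = (-198663 - 16817/(-19204 + 4*sqrt(1479))) - 55399 = -254062 - 16817/(-19204 + 4*sqrt(1479))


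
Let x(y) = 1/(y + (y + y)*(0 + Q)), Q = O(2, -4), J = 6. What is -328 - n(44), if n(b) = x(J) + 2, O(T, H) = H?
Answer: -13859/42 ≈ -329.98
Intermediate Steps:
Q = -4
x(y) = -1/(7*y) (x(y) = 1/(y + (y + y)*(0 - 4)) = 1/(y + (2*y)*(-4)) = 1/(y - 8*y) = 1/(-7*y) = -1/(7*y))
n(b) = 83/42 (n(b) = -1/7/6 + 2 = -1/7*1/6 + 2 = -1/42 + 2 = 83/42)
-328 - n(44) = -328 - 1*83/42 = -328 - 83/42 = -13859/42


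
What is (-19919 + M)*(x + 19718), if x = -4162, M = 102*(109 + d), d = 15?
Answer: -113107676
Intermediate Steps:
M = 12648 (M = 102*(109 + 15) = 102*124 = 12648)
(-19919 + M)*(x + 19718) = (-19919 + 12648)*(-4162 + 19718) = -7271*15556 = -113107676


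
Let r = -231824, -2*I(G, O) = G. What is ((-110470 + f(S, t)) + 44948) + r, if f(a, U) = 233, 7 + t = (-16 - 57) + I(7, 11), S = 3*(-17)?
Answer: -297113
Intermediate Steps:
S = -51
I(G, O) = -G/2
t = -167/2 (t = -7 + ((-16 - 57) - ½*7) = -7 + (-73 - 7/2) = -7 - 153/2 = -167/2 ≈ -83.500)
((-110470 + f(S, t)) + 44948) + r = ((-110470 + 233) + 44948) - 231824 = (-110237 + 44948) - 231824 = -65289 - 231824 = -297113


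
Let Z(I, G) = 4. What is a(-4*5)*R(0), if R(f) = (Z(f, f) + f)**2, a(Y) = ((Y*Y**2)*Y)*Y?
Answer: -51200000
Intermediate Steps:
a(Y) = Y**5 (a(Y) = (Y**3*Y)*Y = Y**4*Y = Y**5)
R(f) = (4 + f)**2
a(-4*5)*R(0) = (-4*5)**5*(4 + 0)**2 = (-20)**5*4**2 = -3200000*16 = -51200000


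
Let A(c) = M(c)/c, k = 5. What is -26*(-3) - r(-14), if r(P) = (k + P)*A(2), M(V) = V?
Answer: 87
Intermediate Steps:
A(c) = 1 (A(c) = c/c = 1)
r(P) = 5 + P (r(P) = (5 + P)*1 = 5 + P)
-26*(-3) - r(-14) = -26*(-3) - (5 - 14) = 78 - 1*(-9) = 78 + 9 = 87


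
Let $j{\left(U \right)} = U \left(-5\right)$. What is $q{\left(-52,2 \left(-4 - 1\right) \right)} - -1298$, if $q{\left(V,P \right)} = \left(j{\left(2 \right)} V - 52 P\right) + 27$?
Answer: $2365$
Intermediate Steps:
$j{\left(U \right)} = - 5 U$
$q{\left(V,P \right)} = 27 - 52 P - 10 V$ ($q{\left(V,P \right)} = \left(\left(-5\right) 2 V - 52 P\right) + 27 = \left(- 10 V - 52 P\right) + 27 = \left(- 52 P - 10 V\right) + 27 = 27 - 52 P - 10 V$)
$q{\left(-52,2 \left(-4 - 1\right) \right)} - -1298 = \left(27 - 52 \cdot 2 \left(-4 - 1\right) - -520\right) - -1298 = \left(27 - 52 \cdot 2 \left(-5\right) + 520\right) + 1298 = \left(27 - -520 + 520\right) + 1298 = \left(27 + 520 + 520\right) + 1298 = 1067 + 1298 = 2365$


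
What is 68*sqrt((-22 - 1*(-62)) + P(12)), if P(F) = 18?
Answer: 68*sqrt(58) ≈ 517.87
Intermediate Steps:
68*sqrt((-22 - 1*(-62)) + P(12)) = 68*sqrt((-22 - 1*(-62)) + 18) = 68*sqrt((-22 + 62) + 18) = 68*sqrt(40 + 18) = 68*sqrt(58)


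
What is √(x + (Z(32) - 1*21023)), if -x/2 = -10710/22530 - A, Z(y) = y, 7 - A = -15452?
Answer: √5599374141/751 ≈ 99.639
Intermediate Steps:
A = 15459 (A = 7 - 1*(-15452) = 7 + 15452 = 15459)
x = 23220132/751 (x = -2*(-10710/22530 - 1*15459) = -2*(-10710*1/22530 - 15459) = -2*(-357/751 - 15459) = -2*(-11610066/751) = 23220132/751 ≈ 30919.)
√(x + (Z(32) - 1*21023)) = √(23220132/751 + (32 - 1*21023)) = √(23220132/751 + (32 - 21023)) = √(23220132/751 - 20991) = √(7455891/751) = √5599374141/751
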